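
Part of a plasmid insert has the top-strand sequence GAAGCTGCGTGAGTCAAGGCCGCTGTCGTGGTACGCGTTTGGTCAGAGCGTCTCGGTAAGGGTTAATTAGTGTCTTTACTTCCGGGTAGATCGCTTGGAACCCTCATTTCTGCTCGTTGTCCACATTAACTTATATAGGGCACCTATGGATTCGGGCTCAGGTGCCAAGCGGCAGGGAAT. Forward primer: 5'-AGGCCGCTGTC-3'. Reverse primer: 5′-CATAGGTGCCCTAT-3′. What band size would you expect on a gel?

132 bp

Scanning the template, AGGCCGCTGTC occurs at positions 17–27; this primer anneals to the bottom strand there with its 3' end pointing downstream.
Taking the reverse complement of CATAGGTGCCCTAT gives ATAGGGCACCTATG, found at positions 135–148 on the template; the primer anneals here to the top strand with its 3' end pointing upstream.
Product length = (reverse-primer end) − (forward-primer start) + 1 = 148 − 17 + 1 = 132 bp.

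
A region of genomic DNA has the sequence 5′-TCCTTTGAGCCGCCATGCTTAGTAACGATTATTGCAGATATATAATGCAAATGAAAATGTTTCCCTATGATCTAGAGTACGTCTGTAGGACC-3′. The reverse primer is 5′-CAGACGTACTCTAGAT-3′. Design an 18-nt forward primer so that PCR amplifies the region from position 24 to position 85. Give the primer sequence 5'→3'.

5'-AACGATTATTGCAGATAT-3'

The reverse primer's reverse complement ATCTAGAGTACGTCTG matches the template at positions 70–85; the product starts at position 24.
The forward primer is identical to the top strand over positions 24–41: AACGATTATTGCAGATAT.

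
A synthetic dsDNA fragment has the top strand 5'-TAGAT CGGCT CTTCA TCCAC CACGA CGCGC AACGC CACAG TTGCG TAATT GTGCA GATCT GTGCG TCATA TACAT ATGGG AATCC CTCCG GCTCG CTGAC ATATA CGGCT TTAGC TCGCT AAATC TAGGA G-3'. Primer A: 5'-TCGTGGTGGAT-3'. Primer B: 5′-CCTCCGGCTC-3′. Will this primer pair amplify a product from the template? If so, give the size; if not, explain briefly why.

Primer A (TCGTGGTGGAT) has reverse complement ATCCACCACGA, which matches the top strand at positions 15–25; primer A anneals to the top strand there with its 3' end pointing upstream toward position 15.
Primer B (CCTCCGGCTC) matches the top strand directly at positions 85–94; it anneals to the bottom strand with its 3' end pointing downstream toward position 94.
The 3' ends diverge (primer A extends toward position 1, primer B toward position 131), so the primers never converge on a shared product.

No product — the primers' 3' ends point away from each other.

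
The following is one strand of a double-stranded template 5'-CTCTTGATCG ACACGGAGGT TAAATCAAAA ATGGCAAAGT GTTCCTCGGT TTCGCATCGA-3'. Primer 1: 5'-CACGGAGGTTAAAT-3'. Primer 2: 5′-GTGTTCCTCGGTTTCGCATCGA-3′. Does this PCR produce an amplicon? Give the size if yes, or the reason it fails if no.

No product — both primers anneal to the same strand and extend in the same direction.

Primer 1 (CACGGAGGTTAAAT) matches the top strand at positions 12–25 (3' end points downstream).
Primer 2 (GTGTTCCTCGGTTTCGCATCGA) also matches the top strand directly, at positions 39–60 — its reverse complement TCGATGCGAAACCGAGGAACAC is not present.
Both primers anneal to the bottom strand with 3' ends pointing the same way, so neither can prime synthesis back toward the other.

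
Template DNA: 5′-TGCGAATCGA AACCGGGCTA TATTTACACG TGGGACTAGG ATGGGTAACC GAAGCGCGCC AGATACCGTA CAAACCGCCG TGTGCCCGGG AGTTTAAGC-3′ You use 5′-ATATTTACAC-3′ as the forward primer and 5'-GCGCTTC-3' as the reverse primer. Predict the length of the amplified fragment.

Forward primer ATATTTACAC is found on the top strand at positions 20–29.
Reverse complement of the reverse primer: GAAGCGC. This occurs on the top strand at positions 51–57.
Amplicon spans positions 20–57: 38 bp.

38 bp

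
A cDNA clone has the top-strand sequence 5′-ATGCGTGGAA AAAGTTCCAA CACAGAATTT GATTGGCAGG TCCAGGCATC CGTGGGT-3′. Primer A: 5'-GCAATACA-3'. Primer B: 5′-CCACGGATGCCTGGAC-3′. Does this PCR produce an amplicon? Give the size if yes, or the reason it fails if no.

No product — primer A has no binding site in the template.

Primer A (GCAATACA) does not match the top strand, and its reverse complement TGTATTGC does not match either.
With no annealing site for primer A, no amplification occurs.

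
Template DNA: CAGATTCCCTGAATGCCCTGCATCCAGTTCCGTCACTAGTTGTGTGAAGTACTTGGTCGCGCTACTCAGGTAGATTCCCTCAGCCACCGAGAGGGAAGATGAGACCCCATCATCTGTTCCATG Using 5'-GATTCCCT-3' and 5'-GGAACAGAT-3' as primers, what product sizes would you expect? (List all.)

The forward primer GATTCCCT matches the top strand at positions 3–10, 73–80.
The reverse primer's reverse complement is ATCTGTTCC, matching at positions 112–120.
Each forward site pairs with the reverse site to give a product ending at position 120: sizes 118, 48 bp.

118 bp, 48 bp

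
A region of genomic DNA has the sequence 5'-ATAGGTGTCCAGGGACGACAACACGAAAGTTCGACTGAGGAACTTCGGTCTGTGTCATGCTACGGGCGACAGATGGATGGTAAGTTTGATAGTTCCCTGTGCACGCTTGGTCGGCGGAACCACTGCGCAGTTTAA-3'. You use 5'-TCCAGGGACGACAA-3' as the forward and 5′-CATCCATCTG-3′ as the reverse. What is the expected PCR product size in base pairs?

72 bp

Forward primer TCCAGGGACGACAA is found on the top strand at positions 8–21.
Taking the reverse complement of CATCCATCTG gives CAGATGGATG, found at positions 70–79 on the template; the primer anneals here to the top strand with its 3' end pointing upstream.
Product length = (reverse-primer end) − (forward-primer start) + 1 = 79 − 8 + 1 = 72 bp.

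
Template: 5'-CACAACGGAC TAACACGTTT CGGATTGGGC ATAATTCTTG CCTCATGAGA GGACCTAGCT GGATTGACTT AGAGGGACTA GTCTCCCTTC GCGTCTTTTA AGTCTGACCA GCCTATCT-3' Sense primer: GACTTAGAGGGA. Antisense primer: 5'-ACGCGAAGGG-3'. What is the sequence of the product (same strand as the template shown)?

Forward primer GACTTAGAGGGA is found on the top strand at positions 66–77.
The reverse primer's reverse complement is CCCTTCGCGT, which matches the template at positions 85–94.
The product is the template from position 66 through 94 (29 bp).

5'-GACTTAGAGGGACTAGTCTCCCTTCGCGT-3'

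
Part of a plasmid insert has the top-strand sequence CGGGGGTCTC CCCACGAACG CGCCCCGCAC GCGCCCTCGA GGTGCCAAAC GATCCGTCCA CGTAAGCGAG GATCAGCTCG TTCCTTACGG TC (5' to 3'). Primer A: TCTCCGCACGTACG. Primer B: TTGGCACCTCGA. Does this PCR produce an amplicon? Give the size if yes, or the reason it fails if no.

No product — primer A has no binding site in the template.

Primer A (TCTCCGCACGTACG) does not match the top strand, and its reverse complement CGTACGTGCGGAGA does not match either.
With no annealing site for primer A, no amplification occurs.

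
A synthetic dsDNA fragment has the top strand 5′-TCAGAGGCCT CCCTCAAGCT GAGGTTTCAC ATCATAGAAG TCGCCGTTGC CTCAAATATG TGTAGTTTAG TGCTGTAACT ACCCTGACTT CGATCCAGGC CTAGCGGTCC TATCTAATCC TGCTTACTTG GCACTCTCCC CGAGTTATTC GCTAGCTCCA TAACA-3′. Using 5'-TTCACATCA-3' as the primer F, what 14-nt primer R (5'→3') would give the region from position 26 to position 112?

5'-TAGGACCGCTAGGC-3'

The product's 3' end on the top strand is position 112.
The reverse primer anneals to the top strand over positions 99–112, i.e. to GCCTAGCGGTCCTA.
Its sequence written 5'→3' is the reverse complement: TAGGACCGCTAGGC.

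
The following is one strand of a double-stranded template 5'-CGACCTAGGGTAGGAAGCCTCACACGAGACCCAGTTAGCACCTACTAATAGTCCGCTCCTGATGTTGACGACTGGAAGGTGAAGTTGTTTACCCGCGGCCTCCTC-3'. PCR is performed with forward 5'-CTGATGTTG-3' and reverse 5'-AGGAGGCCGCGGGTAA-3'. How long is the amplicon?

46 bp

Forward primer CTGATGTTG is found on the top strand at positions 59–67.
Reverse complement of the reverse primer: TTACCCGCGGCCTCCT. This occurs on the top strand at positions 89–104.
Product length = (reverse-primer end) − (forward-primer start) + 1 = 104 − 59 + 1 = 46 bp.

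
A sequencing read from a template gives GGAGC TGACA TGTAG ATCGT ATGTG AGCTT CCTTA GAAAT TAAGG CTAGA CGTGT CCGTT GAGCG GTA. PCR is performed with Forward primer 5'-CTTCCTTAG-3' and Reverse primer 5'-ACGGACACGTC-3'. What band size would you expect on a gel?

Forward primer CTTCCTTAG is found on the top strand at positions 28–36.
Taking the reverse complement of ACGGACACGTC gives GACGTGTCCGT, found at positions 49–59 on the template; the primer anneals here to the top strand with its 3' end pointing upstream.
Amplicon spans positions 28–59: 32 bp.

32 bp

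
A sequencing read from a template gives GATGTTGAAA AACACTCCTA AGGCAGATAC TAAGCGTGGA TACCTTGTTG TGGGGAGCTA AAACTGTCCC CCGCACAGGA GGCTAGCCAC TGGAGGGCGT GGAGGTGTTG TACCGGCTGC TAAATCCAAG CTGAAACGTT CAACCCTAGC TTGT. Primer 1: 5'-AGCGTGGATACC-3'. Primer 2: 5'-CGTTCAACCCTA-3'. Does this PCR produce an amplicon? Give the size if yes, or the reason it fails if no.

Primer 1 (AGCGTGGATACC) matches the top strand at positions 33–44 (3' end points downstream).
Primer 2 (CGTTCAACCCTA) also matches the top strand directly, at positions 137–148 — its reverse complement TAGGGTTGAACG is not present.
Both primers anneal to the bottom strand with 3' ends pointing the same way, so neither can prime synthesis back toward the other.

No product — both primers anneal to the same strand and extend in the same direction.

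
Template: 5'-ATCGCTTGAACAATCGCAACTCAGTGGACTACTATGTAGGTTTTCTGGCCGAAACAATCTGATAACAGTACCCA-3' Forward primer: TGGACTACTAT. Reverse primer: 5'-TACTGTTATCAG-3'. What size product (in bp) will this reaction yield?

Scanning the template, TGGACTACTAT occurs at positions 25–35; this primer anneals to the bottom strand there with its 3' end pointing downstream.
The reverse primer's reverse complement is CTGATAACAGTA, which matches the template at positions 59–70.
Product length = (reverse-primer end) − (forward-primer start) + 1 = 70 − 25 + 1 = 46 bp.

46 bp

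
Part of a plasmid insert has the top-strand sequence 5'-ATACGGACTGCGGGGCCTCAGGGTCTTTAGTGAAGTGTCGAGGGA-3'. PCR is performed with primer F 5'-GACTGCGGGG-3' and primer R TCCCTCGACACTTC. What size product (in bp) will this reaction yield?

40 bp

The forward primer matches the template at positions 6–15.
Taking the reverse complement of TCCCTCGACACTTC gives GAAGTGTCGAGGGA, found at positions 32–45 on the template; the primer anneals here to the top strand with its 3' end pointing upstream.
Product length = (reverse-primer end) − (forward-primer start) + 1 = 45 − 6 + 1 = 40 bp.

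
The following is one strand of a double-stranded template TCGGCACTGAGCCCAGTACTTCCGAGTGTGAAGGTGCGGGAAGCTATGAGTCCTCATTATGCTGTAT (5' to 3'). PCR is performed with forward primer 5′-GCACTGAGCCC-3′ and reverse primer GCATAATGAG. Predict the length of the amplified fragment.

Scanning the template, GCACTGAGCCC occurs at positions 4–14; this primer anneals to the bottom strand there with its 3' end pointing downstream.
The reverse primer's reverse complement is CTCATTATGC, which matches the template at positions 53–62.
Product length = (reverse-primer end) − (forward-primer start) + 1 = 62 − 4 + 1 = 59 bp.

59 bp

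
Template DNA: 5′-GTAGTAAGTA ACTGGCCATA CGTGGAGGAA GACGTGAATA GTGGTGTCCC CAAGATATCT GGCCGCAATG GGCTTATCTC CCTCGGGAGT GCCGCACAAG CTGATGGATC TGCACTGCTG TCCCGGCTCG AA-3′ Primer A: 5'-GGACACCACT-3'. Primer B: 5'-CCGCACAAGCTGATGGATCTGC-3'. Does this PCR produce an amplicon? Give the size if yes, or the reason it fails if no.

No product — the primers' 3' ends point away from each other.

Primer A (GGACACCACT) has reverse complement AGTGGTGTCC, which matches the top strand at positions 40–49; primer A anneals to the top strand there with its 3' end pointing upstream toward position 40.
Primer B (CCGCACAAGCTGATGGATCTGC) matches the top strand directly at positions 92–113; it anneals to the bottom strand with its 3' end pointing downstream toward position 113.
The 3' ends diverge (primer A extends toward position 1, primer B toward position 132), so the primers never converge on a shared product.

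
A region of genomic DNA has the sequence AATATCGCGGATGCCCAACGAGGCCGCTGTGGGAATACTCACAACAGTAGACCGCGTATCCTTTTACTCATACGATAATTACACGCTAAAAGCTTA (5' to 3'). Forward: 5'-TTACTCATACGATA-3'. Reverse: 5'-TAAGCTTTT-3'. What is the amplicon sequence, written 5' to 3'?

5'-TTACTCATACGATAATTACACGCTAAAAGCTTA-3'

Forward primer TTACTCATACGATA is found on the top strand at positions 64–77.
Taking the reverse complement of TAAGCTTTT gives AAAAGCTTA, found at positions 88–96 on the template; the primer anneals here to the top strand with its 3' end pointing upstream.
The product is the template from position 64 through 96 (33 bp).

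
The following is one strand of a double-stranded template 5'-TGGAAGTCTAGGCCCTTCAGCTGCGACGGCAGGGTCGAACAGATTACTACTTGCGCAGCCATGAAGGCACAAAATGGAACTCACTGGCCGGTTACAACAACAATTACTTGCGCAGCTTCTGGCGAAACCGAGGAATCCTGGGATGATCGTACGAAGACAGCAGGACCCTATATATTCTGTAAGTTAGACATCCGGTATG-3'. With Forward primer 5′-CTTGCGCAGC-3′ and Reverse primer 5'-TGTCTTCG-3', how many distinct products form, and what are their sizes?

The forward primer CTTGCGCAGC matches the top strand at positions 50–59, 107–116.
The reverse primer's reverse complement is CGAAGACA, matching at positions 152–159.
Each forward site pairs with the reverse site to give a product ending at position 159: sizes 110, 53 bp.

Two products: 110 bp, 53 bp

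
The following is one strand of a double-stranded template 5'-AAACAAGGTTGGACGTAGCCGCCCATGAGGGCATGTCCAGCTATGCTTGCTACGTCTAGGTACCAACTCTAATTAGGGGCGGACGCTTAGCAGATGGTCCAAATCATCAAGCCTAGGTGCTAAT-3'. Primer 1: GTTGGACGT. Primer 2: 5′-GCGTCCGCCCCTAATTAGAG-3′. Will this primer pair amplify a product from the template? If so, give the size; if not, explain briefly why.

Primer 1 (GTTGGACGT) matches the top strand at positions 8–16; it acts as a forward primer.
Primer 2's reverse complement is CTCTAATTAGGGGCGGACGC, matching the top strand at positions 67–86; it acts as a reverse primer.
The 3' ends face each other across positions 8–86, giving a 79 bp product.

Yes — a 79 bp product.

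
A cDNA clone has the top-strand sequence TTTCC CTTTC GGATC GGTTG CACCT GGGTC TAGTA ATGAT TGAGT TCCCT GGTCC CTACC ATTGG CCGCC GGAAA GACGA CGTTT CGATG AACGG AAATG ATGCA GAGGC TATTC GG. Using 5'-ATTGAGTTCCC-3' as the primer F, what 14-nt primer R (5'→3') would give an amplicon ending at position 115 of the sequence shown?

The forward primer binds at positions 39–49; the product's 3' end on the top strand is position 115.
The reverse primer anneals to the top strand over positions 102–115, i.e. to TGCAGAGGCTATTC.
Its sequence written 5'→3' is the reverse complement: GAATAGCCTCTGCA.

5'-GAATAGCCTCTGCA-3'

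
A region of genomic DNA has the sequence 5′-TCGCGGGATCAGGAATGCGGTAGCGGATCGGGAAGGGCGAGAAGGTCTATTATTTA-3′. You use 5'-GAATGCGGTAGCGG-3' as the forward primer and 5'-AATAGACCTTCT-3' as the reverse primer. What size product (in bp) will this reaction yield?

The forward primer matches the template at positions 13–26.
The reverse primer's reverse complement is AGAAGGTCTATT, which matches the template at positions 40–51.
Product length = (reverse-primer end) − (forward-primer start) + 1 = 51 − 13 + 1 = 39 bp.

39 bp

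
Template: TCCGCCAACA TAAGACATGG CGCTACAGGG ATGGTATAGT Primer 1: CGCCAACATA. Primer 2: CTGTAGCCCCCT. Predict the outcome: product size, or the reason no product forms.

No product — primer 2 has no binding site in the template.

Primer 2 (CTGTAGCCCCCT) does not match the top strand, and its reverse complement AGGGGGCTACAG does not match either.
With no annealing site for primer 2, no amplification occurs.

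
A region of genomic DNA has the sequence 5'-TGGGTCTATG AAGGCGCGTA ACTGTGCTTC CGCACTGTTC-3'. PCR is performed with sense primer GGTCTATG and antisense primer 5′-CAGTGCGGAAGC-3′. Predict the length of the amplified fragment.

35 bp

Scanning the template, GGTCTATG occurs at positions 3–10; this primer anneals to the bottom strand there with its 3' end pointing downstream.
Reverse complement of the reverse primer: GCTTCCGCACTG. This occurs on the top strand at positions 26–37.
The product runs from position 3 to position 37, so its length is 37 − 3 + 1 = 35 bp.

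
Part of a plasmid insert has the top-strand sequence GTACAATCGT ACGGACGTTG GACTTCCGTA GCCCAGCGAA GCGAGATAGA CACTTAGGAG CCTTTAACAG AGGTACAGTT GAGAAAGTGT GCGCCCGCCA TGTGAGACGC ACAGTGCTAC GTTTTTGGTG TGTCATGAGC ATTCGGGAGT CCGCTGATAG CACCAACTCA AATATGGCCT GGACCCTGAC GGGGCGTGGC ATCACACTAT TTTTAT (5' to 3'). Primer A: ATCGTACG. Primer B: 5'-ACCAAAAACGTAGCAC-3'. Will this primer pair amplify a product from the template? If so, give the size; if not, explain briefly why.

Primer A (ATCGTACG) matches the top strand at positions 6–13; it acts as a forward primer.
Primer B's reverse complement is GTGCTACGTTTTTGGT, matching the top strand at positions 114–129; it acts as a reverse primer.
The 3' ends face each other across positions 6–129, giving a 124 bp product.

Yes — a 124 bp product.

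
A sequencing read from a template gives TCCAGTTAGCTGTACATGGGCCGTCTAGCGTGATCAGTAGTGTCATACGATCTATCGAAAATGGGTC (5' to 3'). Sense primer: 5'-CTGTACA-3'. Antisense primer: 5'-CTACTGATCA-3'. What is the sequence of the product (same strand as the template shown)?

Forward primer CTGTACA is found on the top strand at positions 10–16.
The reverse primer's reverse complement is TGATCAGTAG, which matches the template at positions 31–40.
The product is the template from position 10 through 40 (31 bp).

5'-CTGTACATGGGCCGTCTAGCGTGATCAGTAG-3'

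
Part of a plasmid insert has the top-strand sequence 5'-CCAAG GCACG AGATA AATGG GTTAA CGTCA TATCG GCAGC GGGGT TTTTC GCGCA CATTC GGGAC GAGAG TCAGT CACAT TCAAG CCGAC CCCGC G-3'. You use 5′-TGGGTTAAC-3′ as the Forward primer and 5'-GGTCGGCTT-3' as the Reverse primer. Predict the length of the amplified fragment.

74 bp

Forward primer TGGGTTAAC is found on the top strand at positions 18–26.
Taking the reverse complement of GGTCGGCTT gives AAGCCGACC, found at positions 83–91 on the template; the primer anneals here to the top strand with its 3' end pointing upstream.
The product runs from position 18 to position 91, so its length is 91 − 18 + 1 = 74 bp.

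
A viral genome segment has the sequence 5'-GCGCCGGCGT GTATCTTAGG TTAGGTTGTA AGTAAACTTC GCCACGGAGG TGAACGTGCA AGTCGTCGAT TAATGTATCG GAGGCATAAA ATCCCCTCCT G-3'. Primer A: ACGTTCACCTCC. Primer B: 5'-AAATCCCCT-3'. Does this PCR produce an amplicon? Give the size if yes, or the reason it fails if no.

Primer A (ACGTTCACCTCC) has reverse complement GGAGGTGAACGT, which matches the top strand at positions 46–57; primer A anneals to the top strand there with its 3' end pointing upstream toward position 46.
Primer B (AAATCCCCT) matches the top strand directly at positions 89–97; it anneals to the bottom strand with its 3' end pointing downstream toward position 97.
The 3' ends diverge (primer A extends toward position 1, primer B toward position 101), so the primers never converge on a shared product.

No product — the primers' 3' ends point away from each other.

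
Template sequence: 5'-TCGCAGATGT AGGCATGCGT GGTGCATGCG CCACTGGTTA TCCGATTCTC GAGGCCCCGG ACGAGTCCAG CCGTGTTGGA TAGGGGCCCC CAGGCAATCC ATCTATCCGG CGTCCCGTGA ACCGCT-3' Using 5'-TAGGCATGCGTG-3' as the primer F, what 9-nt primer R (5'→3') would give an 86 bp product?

The forward primer binds at positions 10–21, so an 86 bp product ends at position 10 + 86 − 1 = 95.
The reverse primer anneals to the top strand over positions 87–95, i.e. to CCCCCAGGC.
Its sequence written 5'→3' is the reverse complement: GCCTGGGGG.

5'-GCCTGGGGG-3'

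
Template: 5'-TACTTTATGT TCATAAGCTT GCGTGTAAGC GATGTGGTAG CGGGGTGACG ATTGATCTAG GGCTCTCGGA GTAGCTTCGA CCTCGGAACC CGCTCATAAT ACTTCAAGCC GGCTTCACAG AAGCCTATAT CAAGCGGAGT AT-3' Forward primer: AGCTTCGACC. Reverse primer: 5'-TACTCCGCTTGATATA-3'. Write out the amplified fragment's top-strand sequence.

Forward primer AGCTTCGACC is found on the top strand at positions 73–82.
Taking the reverse complement of TACTCCGCTTGATATA gives TATATCAAGCGGAGTA, found at positions 126–141 on the template; the primer anneals here to the top strand with its 3' end pointing upstream.
The product is the template from position 73 through 141 (69 bp).

5'-AGCTTCGACCTCGGAACCCGCTCATAATACTTCAAGCCGGCTTCACAGAAGCCTATATCAAGCGGAGTA-3'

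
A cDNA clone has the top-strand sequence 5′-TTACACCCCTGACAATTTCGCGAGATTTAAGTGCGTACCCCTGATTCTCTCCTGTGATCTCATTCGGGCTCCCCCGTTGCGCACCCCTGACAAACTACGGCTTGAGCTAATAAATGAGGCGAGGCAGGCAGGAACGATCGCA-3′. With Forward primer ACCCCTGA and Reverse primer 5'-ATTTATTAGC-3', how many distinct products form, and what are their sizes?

Three products: 111 bp, 79 bp, 33 bp

The forward primer ACCCCTGA matches the top strand at positions 5–12, 37–44, 83–90.
The reverse primer's reverse complement is GCTAATAAAT, matching at positions 106–115.
Each forward site pairs with the reverse site to give a product ending at position 115: sizes 111, 79, 33 bp.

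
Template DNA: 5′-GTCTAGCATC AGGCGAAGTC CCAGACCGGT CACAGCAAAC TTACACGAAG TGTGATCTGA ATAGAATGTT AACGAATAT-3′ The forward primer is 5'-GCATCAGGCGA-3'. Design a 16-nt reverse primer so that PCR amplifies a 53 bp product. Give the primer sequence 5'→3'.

5'-AGATCACACTTCGTGT-3'

The forward primer binds at positions 6–16, so a 53 bp product ends at position 6 + 53 − 1 = 58.
The reverse primer anneals to the top strand over positions 43–58, i.e. to ACACGAAGTGTGATCT.
Its sequence written 5'→3' is the reverse complement: AGATCACACTTCGTGT.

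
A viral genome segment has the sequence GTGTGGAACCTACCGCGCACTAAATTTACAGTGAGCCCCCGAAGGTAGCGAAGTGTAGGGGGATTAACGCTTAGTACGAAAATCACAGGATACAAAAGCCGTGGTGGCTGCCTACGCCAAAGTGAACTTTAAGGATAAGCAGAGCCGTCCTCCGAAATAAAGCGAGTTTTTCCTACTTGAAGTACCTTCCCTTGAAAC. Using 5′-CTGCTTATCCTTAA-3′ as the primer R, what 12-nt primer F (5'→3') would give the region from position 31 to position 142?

The reverse primer's reverse complement TTAAGGATAAGCAG matches the template at positions 129–142; the product starts at position 31.
The forward primer is identical to the top strand over positions 31–42: GTGAGCCCCCGA.

5'-GTGAGCCCCCGA-3'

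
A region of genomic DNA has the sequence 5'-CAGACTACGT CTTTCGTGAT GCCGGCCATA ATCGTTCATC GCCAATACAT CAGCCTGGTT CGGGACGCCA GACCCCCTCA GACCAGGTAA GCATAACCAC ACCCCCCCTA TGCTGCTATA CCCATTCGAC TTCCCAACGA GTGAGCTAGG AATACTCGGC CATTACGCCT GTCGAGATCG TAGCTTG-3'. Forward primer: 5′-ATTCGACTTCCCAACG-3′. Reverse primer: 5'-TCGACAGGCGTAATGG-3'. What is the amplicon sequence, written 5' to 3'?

Scanning the template, ATTCGACTTCCCAACG occurs at positions 124–139; this primer anneals to the bottom strand there with its 3' end pointing downstream.
The reverse primer's reverse complement is CCATTACGCCTGTCGA, which matches the template at positions 160–175.
The product is the template from position 124 through 175 (52 bp).

5'-ATTCGACTTCCCAACGAGTGAGCTAGGAATACTCGGCCATTACGCCTGTCGA-3'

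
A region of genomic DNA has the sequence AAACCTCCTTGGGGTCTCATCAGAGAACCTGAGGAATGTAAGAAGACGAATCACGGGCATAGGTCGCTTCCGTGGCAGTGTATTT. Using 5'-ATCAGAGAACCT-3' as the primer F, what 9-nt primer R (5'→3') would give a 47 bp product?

The forward primer binds at positions 19–30, so a 47 bp product ends at position 19 + 47 − 1 = 65.
The reverse primer anneals to the top strand over positions 57–65, i.e. to GCATAGGTC.
Its sequence written 5'→3' is the reverse complement: GACCTATGC.

5'-GACCTATGC-3'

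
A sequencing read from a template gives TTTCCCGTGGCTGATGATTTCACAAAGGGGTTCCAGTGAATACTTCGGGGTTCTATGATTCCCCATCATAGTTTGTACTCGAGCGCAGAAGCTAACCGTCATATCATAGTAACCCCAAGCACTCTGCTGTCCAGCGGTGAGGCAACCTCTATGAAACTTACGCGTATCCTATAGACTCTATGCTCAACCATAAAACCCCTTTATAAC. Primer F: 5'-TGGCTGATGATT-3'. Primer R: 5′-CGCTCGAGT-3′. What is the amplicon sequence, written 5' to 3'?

5'-TGGCTGATGATTTCACAAAGGGGTTCCAGTGAATACTTCGGGGTTCTATGATTCCCCATCATAGTTTGTACTCGAGCG-3'

Forward primer TGGCTGATGATT is found on the top strand at positions 8–19.
The reverse primer's reverse complement is ACTCGAGCG, which matches the template at positions 77–85.
The product is the template from position 8 through 85 (78 bp).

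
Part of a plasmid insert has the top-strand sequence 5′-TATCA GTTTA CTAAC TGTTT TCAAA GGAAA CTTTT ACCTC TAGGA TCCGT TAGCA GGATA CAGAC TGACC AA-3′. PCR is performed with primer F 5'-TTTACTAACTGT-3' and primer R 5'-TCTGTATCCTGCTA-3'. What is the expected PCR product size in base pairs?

Forward primer TTTACTAACTGT is found on the top strand at positions 7–18.
Reverse complement of the reverse primer: TAGCAGGATACAGA. This occurs on the top strand at positions 51–64.
Amplicon spans positions 7–64: 58 bp.

58 bp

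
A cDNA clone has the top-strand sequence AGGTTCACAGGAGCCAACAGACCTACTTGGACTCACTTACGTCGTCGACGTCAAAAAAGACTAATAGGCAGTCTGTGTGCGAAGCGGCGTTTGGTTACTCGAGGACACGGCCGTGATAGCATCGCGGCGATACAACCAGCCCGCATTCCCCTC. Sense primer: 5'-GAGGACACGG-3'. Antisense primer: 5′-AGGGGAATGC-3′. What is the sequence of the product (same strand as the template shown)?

Scanning the template, GAGGACACGG occurs at positions 101–110; this primer anneals to the bottom strand there with its 3' end pointing downstream.
Reverse complement of the reverse primer: GCATTCCCCT. This occurs on the top strand at positions 143–152.
The product is the template from position 101 through 152 (52 bp).

5'-GAGGACACGGCCGTGATAGCATCGCGGCGATACAACCAGCCCGCATTCCCCT-3'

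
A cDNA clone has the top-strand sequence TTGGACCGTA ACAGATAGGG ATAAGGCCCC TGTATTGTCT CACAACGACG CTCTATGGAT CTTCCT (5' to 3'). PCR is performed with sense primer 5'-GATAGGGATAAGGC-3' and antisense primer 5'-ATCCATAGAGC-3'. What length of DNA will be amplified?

47 bp

Scanning the template, GATAGGGATAAGGC occurs at positions 14–27; this primer anneals to the bottom strand there with its 3' end pointing downstream.
Taking the reverse complement of ATCCATAGAGC gives GCTCTATGGAT, found at positions 50–60 on the template; the primer anneals here to the top strand with its 3' end pointing upstream.
Amplicon spans positions 14–60: 47 bp.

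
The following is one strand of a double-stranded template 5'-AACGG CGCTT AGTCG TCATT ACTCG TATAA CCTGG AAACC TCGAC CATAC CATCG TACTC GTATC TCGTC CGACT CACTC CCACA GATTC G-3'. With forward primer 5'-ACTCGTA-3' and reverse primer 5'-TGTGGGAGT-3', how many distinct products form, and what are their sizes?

The forward primer ACTCGTA matches the top strand at positions 21–27, 57–63.
The reverse primer's reverse complement is ACTCCCACA, matching at positions 77–85.
Each forward site pairs with the reverse site to give a product ending at position 85: sizes 65, 29 bp.

Two products: 65 bp, 29 bp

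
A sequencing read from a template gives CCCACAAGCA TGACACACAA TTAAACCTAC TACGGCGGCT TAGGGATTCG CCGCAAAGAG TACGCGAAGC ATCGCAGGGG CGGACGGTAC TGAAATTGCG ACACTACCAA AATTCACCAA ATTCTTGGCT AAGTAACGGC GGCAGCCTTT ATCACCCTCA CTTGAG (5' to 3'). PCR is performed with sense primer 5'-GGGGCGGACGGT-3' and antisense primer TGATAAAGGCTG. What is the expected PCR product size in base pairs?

78 bp

Scanning the template, GGGGCGGACGGT occurs at positions 77–88; this primer anneals to the bottom strand there with its 3' end pointing downstream.
Taking the reverse complement of TGATAAAGGCTG gives CAGCCTTTATCA, found at positions 143–154 on the template; the primer anneals here to the top strand with its 3' end pointing upstream.
Product length = (reverse-primer end) − (forward-primer start) + 1 = 154 − 77 + 1 = 78 bp.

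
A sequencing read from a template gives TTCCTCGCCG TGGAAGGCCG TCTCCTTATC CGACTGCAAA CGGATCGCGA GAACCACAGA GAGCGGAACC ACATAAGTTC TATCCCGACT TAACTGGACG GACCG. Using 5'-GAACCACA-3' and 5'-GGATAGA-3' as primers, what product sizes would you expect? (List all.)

35 bp, 20 bp

The forward primer GAACCACA matches the top strand at positions 51–58, 66–73.
The reverse primer's reverse complement is TCTATCC, matching at positions 79–85.
Each forward site pairs with the reverse site to give a product ending at position 85: sizes 35, 20 bp.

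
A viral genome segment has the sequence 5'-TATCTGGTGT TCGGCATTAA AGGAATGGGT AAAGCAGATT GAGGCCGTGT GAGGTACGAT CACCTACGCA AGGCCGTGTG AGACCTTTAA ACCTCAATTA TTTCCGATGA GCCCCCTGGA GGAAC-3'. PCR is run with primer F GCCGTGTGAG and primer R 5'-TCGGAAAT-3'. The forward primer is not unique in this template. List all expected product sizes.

The forward primer GCCGTGTGAG matches the top strand at positions 44–53, 73–82.
The reverse primer's reverse complement is ATTTCCGA, matching at positions 100–107.
Each forward site pairs with the reverse site to give a product ending at position 107: sizes 64, 35 bp.

64 bp, 35 bp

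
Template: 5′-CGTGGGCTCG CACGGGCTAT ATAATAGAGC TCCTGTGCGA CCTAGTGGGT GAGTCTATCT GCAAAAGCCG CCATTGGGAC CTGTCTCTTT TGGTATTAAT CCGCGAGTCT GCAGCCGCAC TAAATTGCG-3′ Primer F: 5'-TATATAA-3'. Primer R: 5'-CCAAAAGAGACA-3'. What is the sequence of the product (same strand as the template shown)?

5'-TATATAATAGAGCTCCTGTGCGACCTAGTGGGTGAGTCTATCTGCAAAAGCCGCCATTGGGACCTGTCTCTTTTGG-3'

Forward primer TATATAA is found on the top strand at positions 18–24.
Taking the reverse complement of CCAAAAGAGACA gives TGTCTCTTTTGG, found at positions 82–93 on the template; the primer anneals here to the top strand with its 3' end pointing upstream.
The product is the template from position 18 through 93 (76 bp).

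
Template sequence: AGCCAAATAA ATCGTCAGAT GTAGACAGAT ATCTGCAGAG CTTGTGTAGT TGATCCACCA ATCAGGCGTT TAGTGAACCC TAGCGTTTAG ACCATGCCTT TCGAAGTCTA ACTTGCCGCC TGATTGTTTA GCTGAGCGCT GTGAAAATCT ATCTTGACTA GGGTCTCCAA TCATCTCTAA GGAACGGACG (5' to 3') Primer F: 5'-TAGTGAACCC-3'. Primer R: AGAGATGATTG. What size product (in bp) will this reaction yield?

The forward primer matches the template at positions 71–80.
Reverse complement of the reverse primer: CAATCATCTCT. This occurs on the top strand at positions 168–178.
Product length = (reverse-primer end) − (forward-primer start) + 1 = 178 − 71 + 1 = 108 bp.

108 bp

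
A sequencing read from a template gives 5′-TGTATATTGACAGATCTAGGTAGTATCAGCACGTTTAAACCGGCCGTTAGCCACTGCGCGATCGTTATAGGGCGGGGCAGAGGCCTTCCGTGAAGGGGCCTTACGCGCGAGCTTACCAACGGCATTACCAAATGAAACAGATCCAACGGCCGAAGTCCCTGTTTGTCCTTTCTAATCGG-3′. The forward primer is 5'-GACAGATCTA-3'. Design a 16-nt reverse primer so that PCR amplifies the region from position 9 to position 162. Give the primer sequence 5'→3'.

The product's 3' end on the top strand is position 162.
The reverse primer anneals to the top strand over positions 147–162, i.e. to CGGCCGAAGTCCCTGT.
Its sequence written 5'→3' is the reverse complement: ACAGGGACTTCGGCCG.

5'-ACAGGGACTTCGGCCG-3'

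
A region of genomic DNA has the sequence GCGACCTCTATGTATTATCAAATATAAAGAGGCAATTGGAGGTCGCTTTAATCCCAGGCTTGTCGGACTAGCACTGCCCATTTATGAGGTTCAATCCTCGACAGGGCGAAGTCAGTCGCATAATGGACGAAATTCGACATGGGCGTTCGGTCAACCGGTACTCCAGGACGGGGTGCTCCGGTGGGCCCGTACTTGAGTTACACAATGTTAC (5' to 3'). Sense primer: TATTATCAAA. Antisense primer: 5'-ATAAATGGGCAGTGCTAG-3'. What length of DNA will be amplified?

73 bp

Forward primer TATTATCAAA is found on the top strand at positions 13–22.
Taking the reverse complement of ATAAATGGGCAGTGCTAG gives CTAGCACTGCCCATTTAT, found at positions 68–85 on the template; the primer anneals here to the top strand with its 3' end pointing upstream.
Amplicon spans positions 13–85: 73 bp.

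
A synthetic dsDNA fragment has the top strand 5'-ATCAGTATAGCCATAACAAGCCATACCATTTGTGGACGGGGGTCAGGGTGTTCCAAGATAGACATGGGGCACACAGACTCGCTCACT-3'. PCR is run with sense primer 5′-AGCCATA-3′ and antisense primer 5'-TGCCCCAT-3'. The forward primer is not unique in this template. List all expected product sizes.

The forward primer AGCCATA matches the top strand at positions 9–15, 19–25.
The reverse primer's reverse complement is ATGGGGCA, matching at positions 64–71.
Each forward site pairs with the reverse site to give a product ending at position 71: sizes 63, 53 bp.

63 bp, 53 bp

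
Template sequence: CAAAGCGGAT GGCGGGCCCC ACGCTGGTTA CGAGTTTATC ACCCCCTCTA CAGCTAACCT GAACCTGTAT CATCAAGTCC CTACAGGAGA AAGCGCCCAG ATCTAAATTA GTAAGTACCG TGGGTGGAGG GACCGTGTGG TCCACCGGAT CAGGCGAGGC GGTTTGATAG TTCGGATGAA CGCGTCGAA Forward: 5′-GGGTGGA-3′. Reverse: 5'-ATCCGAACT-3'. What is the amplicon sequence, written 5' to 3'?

5'-GGGTGGAGGGACCGTGTGGTCCACCGGATCAGGCGAGGCGGTTTGATAGTTCGGAT-3'

Scanning the template, GGGTGGA occurs at positions 122–128; this primer anneals to the bottom strand there with its 3' end pointing downstream.
Reverse complement of the reverse primer: AGTTCGGAT. This occurs on the top strand at positions 169–177.
The product is the template from position 122 through 177 (56 bp).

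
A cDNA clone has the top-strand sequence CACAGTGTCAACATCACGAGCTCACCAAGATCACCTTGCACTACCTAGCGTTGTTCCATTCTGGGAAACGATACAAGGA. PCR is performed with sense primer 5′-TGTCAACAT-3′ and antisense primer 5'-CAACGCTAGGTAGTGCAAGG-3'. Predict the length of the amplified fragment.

48 bp

Forward primer TGTCAACAT is found on the top strand at positions 6–14.
Reverse complement of the reverse primer: CCTTGCACTACCTAGCGTTG. This occurs on the top strand at positions 34–53.
Product length = (reverse-primer end) − (forward-primer start) + 1 = 53 − 6 + 1 = 48 bp.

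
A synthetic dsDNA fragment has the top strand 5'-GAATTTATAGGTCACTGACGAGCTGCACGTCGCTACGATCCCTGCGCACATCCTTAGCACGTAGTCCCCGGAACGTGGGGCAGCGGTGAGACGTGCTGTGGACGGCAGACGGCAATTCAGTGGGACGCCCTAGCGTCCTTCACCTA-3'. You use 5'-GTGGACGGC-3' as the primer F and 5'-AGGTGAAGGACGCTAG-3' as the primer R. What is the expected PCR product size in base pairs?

48 bp

Scanning the template, GTGGACGGC occurs at positions 98–106; this primer anneals to the bottom strand there with its 3' end pointing downstream.
Reverse complement of the reverse primer: CTAGCGTCCTTCACCT. This occurs on the top strand at positions 130–145.
Amplicon spans positions 98–145: 48 bp.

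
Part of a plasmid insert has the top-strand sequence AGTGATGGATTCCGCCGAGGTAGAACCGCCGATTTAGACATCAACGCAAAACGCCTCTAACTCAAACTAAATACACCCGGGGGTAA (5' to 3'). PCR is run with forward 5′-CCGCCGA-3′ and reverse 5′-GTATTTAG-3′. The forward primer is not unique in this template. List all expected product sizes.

63 bp, 49 bp

The forward primer CCGCCGA matches the top strand at positions 12–18, 26–32.
The reverse primer's reverse complement is CTAAATAC, matching at positions 67–74.
Each forward site pairs with the reverse site to give a product ending at position 74: sizes 63, 49 bp.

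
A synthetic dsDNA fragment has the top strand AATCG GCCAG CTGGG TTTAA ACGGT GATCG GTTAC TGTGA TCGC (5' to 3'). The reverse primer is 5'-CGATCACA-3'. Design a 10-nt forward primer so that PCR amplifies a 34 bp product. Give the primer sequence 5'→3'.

The reverse primer's reverse complement TGTGATCG matches the template at positions 36–43, so the product ends at position 43.
A 34 bp product then starts at position 43 − 34 + 1 = 10.
The forward primer is identical to the top strand there: GCTGGGTTTA.

5'-GCTGGGTTTA-3'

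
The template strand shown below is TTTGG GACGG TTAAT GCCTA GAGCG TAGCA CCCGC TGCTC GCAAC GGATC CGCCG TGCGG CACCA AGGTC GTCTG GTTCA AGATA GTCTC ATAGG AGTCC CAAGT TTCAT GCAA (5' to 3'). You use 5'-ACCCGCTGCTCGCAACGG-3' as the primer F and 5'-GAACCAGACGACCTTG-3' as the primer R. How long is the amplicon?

50 bp

Scanning the template, ACCCGCTGCTCGCAACGG occurs at positions 30–47; this primer anneals to the bottom strand there with its 3' end pointing downstream.
The reverse primer's reverse complement is CAAGGTCGTCTGGTTC, which matches the template at positions 64–79.
Product length = (reverse-primer end) − (forward-primer start) + 1 = 79 − 30 + 1 = 50 bp.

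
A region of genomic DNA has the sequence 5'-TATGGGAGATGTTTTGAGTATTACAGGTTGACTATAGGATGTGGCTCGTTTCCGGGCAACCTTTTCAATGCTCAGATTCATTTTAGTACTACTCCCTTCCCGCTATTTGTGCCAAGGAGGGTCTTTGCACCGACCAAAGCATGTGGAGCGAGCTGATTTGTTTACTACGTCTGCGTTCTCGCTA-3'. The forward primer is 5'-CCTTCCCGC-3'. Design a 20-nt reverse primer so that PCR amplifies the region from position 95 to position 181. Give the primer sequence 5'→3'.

5'-CGAGAACGCAGACGTAGTAA-3'

The product's 3' end on the top strand is position 181.
The reverse primer anneals to the top strand over positions 162–181, i.e. to TTACTACGTCTGCGTTCTCG.
Its sequence written 5'→3' is the reverse complement: CGAGAACGCAGACGTAGTAA.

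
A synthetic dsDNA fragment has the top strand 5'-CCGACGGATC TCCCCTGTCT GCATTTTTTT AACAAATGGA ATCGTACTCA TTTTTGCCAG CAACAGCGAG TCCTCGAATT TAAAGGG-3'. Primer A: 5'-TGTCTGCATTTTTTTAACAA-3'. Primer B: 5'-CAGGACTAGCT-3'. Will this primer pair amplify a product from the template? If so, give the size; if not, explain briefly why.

No product — primer B has no binding site in the template.

Primer B (CAGGACTAGCT) does not match the top strand, and its reverse complement AGCTAGTCCTG does not match either.
With no annealing site for primer B, no amplification occurs.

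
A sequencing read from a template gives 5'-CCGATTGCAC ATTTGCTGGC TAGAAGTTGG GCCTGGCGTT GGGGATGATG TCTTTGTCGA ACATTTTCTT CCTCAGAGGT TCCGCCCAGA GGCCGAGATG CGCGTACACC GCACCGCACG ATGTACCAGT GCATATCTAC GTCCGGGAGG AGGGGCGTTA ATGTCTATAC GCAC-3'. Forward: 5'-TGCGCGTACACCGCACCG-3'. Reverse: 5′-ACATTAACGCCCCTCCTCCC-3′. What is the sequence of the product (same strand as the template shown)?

5'-TGCGCGTACACCGCACCGCACGATGTACCAGTGCATATCTACGTCCGGGAGGAGGGGCGTTAATGT-3'

The forward primer matches the template at positions 99–116.
Reverse complement of the reverse primer: GGGAGGAGGGGCGTTAATGT. This occurs on the top strand at positions 145–164.
The product is the template from position 99 through 164 (66 bp).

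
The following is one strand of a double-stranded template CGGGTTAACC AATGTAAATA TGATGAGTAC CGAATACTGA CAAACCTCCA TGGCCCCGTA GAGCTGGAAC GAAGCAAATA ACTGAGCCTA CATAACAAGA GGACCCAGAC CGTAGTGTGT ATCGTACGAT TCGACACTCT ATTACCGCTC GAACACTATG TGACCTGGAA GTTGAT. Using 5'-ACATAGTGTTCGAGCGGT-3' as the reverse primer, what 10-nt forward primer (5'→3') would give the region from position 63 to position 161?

5'-GCTGGAACGA-3'

The reverse primer's reverse complement ACCGCTCGAACACTATGT matches the template at positions 144–161; the product starts at position 63.
The forward primer is identical to the top strand over positions 63–72: GCTGGAACGA.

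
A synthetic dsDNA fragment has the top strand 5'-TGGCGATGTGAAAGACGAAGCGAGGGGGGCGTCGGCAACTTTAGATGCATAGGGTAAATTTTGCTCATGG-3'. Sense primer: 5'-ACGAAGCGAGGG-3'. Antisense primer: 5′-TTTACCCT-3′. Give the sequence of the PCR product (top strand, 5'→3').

The forward primer matches the template at positions 15–26.
Reverse complement of the reverse primer: AGGGTAAA. This occurs on the top strand at positions 51–58.
The product is the template from position 15 through 58 (44 bp).

5'-ACGAAGCGAGGGGGGCGTCGGCAACTTTAGATGCATAGGGTAAA-3'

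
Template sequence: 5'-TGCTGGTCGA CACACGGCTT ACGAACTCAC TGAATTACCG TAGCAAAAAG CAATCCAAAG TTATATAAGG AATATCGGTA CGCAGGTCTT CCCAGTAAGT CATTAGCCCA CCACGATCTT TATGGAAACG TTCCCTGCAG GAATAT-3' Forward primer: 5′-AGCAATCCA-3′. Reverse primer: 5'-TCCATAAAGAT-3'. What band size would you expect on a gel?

The forward primer matches the template at positions 49–57.
The reverse primer's reverse complement is ATCTTTATGGA, which matches the template at positions 116–126.
Product length = (reverse-primer end) − (forward-primer start) + 1 = 126 − 49 + 1 = 78 bp.

78 bp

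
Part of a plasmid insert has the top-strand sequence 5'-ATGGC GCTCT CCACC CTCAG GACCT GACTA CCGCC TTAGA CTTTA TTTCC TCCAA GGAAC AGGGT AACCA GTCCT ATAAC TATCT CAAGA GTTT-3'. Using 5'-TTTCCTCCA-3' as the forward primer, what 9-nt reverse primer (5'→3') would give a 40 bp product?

5'-AGATAGTTA-3'

The forward primer binds at positions 46–54, so a 40 bp product ends at position 46 + 40 − 1 = 85.
The reverse primer anneals to the top strand over positions 77–85, i.e. to TAACTATCT.
Its sequence written 5'→3' is the reverse complement: AGATAGTTA.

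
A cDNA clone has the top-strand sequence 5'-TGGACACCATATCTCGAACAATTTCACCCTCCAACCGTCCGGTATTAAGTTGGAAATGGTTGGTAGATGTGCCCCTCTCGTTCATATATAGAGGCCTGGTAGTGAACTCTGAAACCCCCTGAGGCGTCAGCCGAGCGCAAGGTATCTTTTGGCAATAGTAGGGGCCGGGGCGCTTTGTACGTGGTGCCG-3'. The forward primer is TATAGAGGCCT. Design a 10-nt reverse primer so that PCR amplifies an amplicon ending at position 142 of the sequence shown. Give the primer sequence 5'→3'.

The forward primer binds at positions 87–97; the product's 3' end on the top strand is position 142.
The reverse primer anneals to the top strand over positions 133–142, i.e. to GAGCGCAAGG.
Its sequence written 5'→3' is the reverse complement: CCTTGCGCTC.

5'-CCTTGCGCTC-3'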